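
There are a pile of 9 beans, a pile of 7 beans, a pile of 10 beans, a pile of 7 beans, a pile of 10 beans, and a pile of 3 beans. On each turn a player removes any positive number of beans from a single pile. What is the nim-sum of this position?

Nim-sum: 9 ^ 7 ^ 10 ^ 7 ^ 10 ^ 3 = 10.

10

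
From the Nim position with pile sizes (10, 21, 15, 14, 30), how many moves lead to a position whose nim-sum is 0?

0

Compute the nim-sum pairwise:
10 ^ 21 = 31
31 ^ 15 = 16
16 ^ 14 = 30
30 ^ 30 = 0
The nim-sum is already 0, so every move leaves a nonzero nim-sum — there are no winning moves.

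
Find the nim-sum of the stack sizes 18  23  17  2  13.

Nim-sum: 18 XOR 23 XOR 17 XOR 2 XOR 13 = 27.

27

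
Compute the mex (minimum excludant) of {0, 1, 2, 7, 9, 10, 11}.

3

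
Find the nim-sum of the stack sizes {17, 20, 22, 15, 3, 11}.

20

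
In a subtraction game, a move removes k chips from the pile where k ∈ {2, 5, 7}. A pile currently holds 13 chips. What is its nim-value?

Build the Grundy sequence with g(k) = mex{g(k−s) : s ∈ {2, 5, 7}, s ≤ k}:
g(0) = mex{} = 0
g(1) = mex{} = 0
g(2) = mex{0} = 1
g(3) = mex{0} = 1
g(4) = mex{1} = 0
g(5) = mex{0,1} = 2
g(6) = mex{0} = 1
g(7) = mex{0,1,2} = 3
g(8) = mex{0,1} = 2
g(9) = mex{0,1,3} = 2
g(10) = mex{1,2} = 0
g(11) = mex{0,1,2} = 3
g(12) = mex{0,2,3} = 1
g(13) = mex{1,2,3} = 0
So g(13) = 0.

0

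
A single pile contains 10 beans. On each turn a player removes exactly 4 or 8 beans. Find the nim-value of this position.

2

Compute g(0), g(1), … for moves {4, 8}:
k:     0  1  2  3  4  5  6  7  8  9 10
g(k):  0  0  0  0  1  1  1  1  2  2  2
So g(10) = 2.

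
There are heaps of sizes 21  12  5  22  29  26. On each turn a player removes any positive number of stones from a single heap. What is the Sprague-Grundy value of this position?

13

Nim-sum: 21 ⊕ 12 ⊕ 5 ⊕ 22 ⊕ 29 ⊕ 26 = 13.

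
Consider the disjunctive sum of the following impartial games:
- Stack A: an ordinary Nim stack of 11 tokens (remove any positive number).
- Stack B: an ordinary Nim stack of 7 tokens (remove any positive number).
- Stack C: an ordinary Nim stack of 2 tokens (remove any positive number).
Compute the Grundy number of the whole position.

14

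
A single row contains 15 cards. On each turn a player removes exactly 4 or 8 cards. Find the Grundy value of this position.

0

Compute g(0), g(1), … for moves {4, 8}:
k:     0  1  2  3  4  5  6  7  8  9 10 11 12 13 14 15
g(k):  0  0  0  0  1  1  1  1  2  2  2  2  0  0  0  0
So g(15) = 0.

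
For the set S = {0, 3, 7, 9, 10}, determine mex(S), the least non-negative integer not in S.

0 is in the set but 1 is not, so the mex is 1.

1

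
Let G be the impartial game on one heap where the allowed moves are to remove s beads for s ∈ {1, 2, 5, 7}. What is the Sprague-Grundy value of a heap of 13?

Build the Grundy sequence with g(k) = mex{g(k−s) : s ∈ {1, 2, 5, 7}, s ≤ k}:
k:     0  1  2  3  4  5  6  7  8  9 10 11 12 13
g(k):  0  1  2  0  1  2  0  1  2  0  1  2  0  1
So g(13) = 1.

1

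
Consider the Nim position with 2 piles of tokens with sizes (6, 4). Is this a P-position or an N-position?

N-position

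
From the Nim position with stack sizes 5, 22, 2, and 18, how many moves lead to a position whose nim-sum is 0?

3

Bitwise XOR of the heap sizes:
  00101  (5)
  10110  (22)
  00010  (2)
  10010  (18)
  -----
  00011  (3)
The overall nim-sum is X = 3. A stack of size p has a winning move iff p XOR X < p (reduce it to p XOR X).
  5: 5 XOR 3 = 6 ≥ 5 — no move.
  22: 22 XOR 3 = 21 < 22 — winning move (to 21).
  2: 2 XOR 3 = 1 < 2 — winning move (to 1).
  18: 18 XOR 3 = 17 < 18 — winning move (to 17).
That gives 3 winning moves.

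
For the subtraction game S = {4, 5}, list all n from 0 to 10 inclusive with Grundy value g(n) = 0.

0, 1, 2, 3, 9, 10

Grundy values for subtraction set {4, 5}:
k:     0  1  2  3  4  5  6  7  8  9 10
g(k):  0  0  0  0  1  1  1  1  2  0  0
The P-positions (g = 0) in 0..10 are 0, 1, 2, 3, 9, 10.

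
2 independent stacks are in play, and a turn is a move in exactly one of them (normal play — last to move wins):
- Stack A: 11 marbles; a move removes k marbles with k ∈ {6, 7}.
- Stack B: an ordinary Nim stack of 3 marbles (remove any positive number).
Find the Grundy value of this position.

For stack A, compute g(0), g(1), … with moves {6, 7}:
g(0) = mex{} = 0
g(1) = mex{} = 0
g(2) = mex{} = 0
g(3) = mex{} = 0
g(4) = mex{} = 0
g(5) = mex{} = 0
g(6) = mex{0} = 1
g(7) = mex{0} = 1
g(8) = mex{0} = 1
g(9) = mex{0} = 1
g(10) = mex{0} = 1
g(11) = mex{0} = 1
So g(11) = 1.
Stack B is a plain Nim stack of size 3, so its Grundy value is 3.
The value of a disjunctive sum is the nim-sum of the parts.
Combined value = 1 ⊕ 3 = 2.

2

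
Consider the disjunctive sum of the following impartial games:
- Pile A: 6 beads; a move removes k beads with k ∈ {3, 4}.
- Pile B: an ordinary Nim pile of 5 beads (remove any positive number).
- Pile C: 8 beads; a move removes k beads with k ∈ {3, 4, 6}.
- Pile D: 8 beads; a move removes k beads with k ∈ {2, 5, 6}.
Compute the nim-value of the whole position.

5

Build the Grundy sequence for pile A with g(k) = mex{g(k−s) : s ∈ {3, 4}, s ≤ k}:
g(0) = mex{} = 0
g(1) = mex{} = 0
g(2) = mex{} = 0
g(3) = mex{0} = 1
g(4) = mex{0} = 1
g(5) = mex{0} = 1
g(6) = mex{0,1} = 2
So g(6) = 2.
Pile B is a plain Nim pile of size 5, so its Grundy value is 5.
For pile C, compute g(0), g(1), … with moves {3, 4, 6}:
g(0) = mex{} = 0
g(1) = mex{} = 0
g(2) = mex{} = 0
g(3) = mex{0} = 1
g(4) = mex{0} = 1
g(5) = mex{0} = 1
g(6) = mex{0,1} = 2
g(7) = mex{0,1} = 2
g(8) = mex{0,1} = 2
So g(8) = 2.
For pile D, compute g(0), g(1), … with moves {2, 5, 6}:
k:     0  1  2  3  4  5  6  7  8
g(k):  0  0  1  1  0  2  1  3  0
So g(8) = 0.
By the Sprague-Grundy theorem, the Grundy value of a sum of independent games is the XOR of the component values.
Combined value = 2 XOR 5 XOR 2 XOR 0 = 5.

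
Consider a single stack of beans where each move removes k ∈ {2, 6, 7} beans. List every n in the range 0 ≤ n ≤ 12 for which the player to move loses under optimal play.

0, 1, 4, 5, 9

Compute g(0), g(1), … for moves {2, 6, 7}:
g(0) = mex{} = 0
g(1) = mex{} = 0
g(2) = mex{0} = 1
g(3) = mex{0} = 1
g(4) = mex{1} = 0
g(5) = mex{1} = 0
g(6) = mex{0} = 1
g(7) = mex{0} = 1
g(8) = mex{0,1} = 2
g(9) = mex{1} = 0
g(10) = mex{0,1,2} = 3
g(11) = mex{0} = 1
g(12) = mex{0,1,3} = 2
The P-positions (g = 0) in 0..12 are 0, 1, 4, 5, 9.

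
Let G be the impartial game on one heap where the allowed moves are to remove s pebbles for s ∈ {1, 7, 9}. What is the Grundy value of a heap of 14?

0

Grundy values for subtraction set {1, 7, 9}:
k:     0  1  2  3  4  5  6  7  8  9 10 11 12 13 14
g(k):  0  1  0  1  0  1  0  1  0  1  0  1  0  1  0
So g(14) = 0.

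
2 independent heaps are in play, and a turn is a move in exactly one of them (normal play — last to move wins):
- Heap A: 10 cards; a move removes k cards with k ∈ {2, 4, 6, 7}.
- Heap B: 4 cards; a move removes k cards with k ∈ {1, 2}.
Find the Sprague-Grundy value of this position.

1

Build the Grundy sequence for heap A with g(k) = mex{g(k−s) : s ∈ {2, 4, 6, 7}, s ≤ k}:
k:     0  1  2  3  4  5  6  7  8  9 10
g(k):  0  0  1  1  2  2  3  3  4  0  0
So g(10) = 0.
Build the Grundy sequence for heap B with g(k) = mex{g(k−s) : s ∈ {1, 2}, s ≤ k}:
g(0) = mex{} = 0
g(1) = mex{0} = 1
g(2) = mex{0,1} = 2
g(3) = mex{1,2} = 0
g(4) = mex{0,2} = 1
So g(4) = 1.
The value of a disjunctive sum is the nim-sum of the parts.
Combined value = 0 ⊕ 1 = 1.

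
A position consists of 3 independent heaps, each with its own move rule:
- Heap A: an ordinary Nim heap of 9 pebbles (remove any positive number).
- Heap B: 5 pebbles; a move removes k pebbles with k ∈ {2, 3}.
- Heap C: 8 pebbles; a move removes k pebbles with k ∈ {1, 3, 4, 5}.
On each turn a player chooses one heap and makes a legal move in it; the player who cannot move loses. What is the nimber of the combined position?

Heap A is a plain Nim heap of size 9, so its Grundy value is 9.
Build the Grundy sequence for heap B with g(k) = mex{g(k−s) : s ∈ {2, 3}, s ≤ k}:
k:     0  1  2  3  4  5
g(k):  0  0  1  1  2  0
So g(5) = 0.
For heap C, compute g(0), g(1), … with moves {1, 3, 4, 5}:
k:     0  1  2  3  4  5  6  7  8
g(k):  0  1  0  1  2  3  2  3  0
So g(8) = 0.
By the Sprague-Grundy theorem, the Grundy value of a sum of independent games is the XOR of the component values.
Combined value = 9 ⊕ 0 ⊕ 0 = 9.

9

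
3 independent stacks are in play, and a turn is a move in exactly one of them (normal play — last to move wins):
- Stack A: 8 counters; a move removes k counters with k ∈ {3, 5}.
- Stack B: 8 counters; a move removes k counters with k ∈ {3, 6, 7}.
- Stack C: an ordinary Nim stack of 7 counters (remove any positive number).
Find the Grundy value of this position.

5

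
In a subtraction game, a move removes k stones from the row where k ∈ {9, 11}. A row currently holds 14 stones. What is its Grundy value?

Compute g(0), g(1), … for moves {9, 11}:
k:     0  1  2  3  4  5  6  7  8  9 10 11 12 13 14
g(k):  0  0  0  0  0  0  0  0  0  1  1  1  1  1  1
So g(14) = 1.

1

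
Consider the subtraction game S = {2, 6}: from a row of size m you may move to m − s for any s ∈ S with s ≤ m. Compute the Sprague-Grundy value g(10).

Grundy values for subtraction set {2, 6}:
k:     0  1  2  3  4  5  6  7  8  9 10
g(k):  0  0  1  1  0  0  1  1  0  0  1
So g(10) = 1.

1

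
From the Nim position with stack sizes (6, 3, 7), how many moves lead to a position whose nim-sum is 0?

Write each in binary and XOR column by column:
  110  (6)
  011  (3)
  111  (7)
  ---
  010  (2)
The overall nim-sum is X = 2. A stack of size p has a winning move iff p XOR X < p (reduce it to p XOR X).
  6: 6 XOR 2 = 4 < 6 — winning move (to 4).
  3: 3 XOR 2 = 1 < 3 — winning move (to 1).
  7: 7 XOR 2 = 5 < 7 — winning move (to 5).
That gives 3 winning moves.

3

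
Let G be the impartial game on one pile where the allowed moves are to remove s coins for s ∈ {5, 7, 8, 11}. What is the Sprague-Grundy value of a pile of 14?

2

Compute g(0), g(1), … for moves {5, 7, 8, 11}:
g(0) = mex{} = 0
g(1) = mex{} = 0
g(2) = mex{} = 0
g(3) = mex{} = 0
g(4) = mex{} = 0
g(5) = mex{0} = 1
g(6) = mex{0} = 1
g(7) = mex{0} = 1
g(8) = mex{0} = 1
g(9) = mex{0} = 1
g(10) = mex{0,1} = 2
g(11) = mex{0,1} = 2
g(12) = mex{0,1} = 2
g(13) = mex{0,1} = 2
g(14) = mex{0,1} = 2
So g(14) = 2.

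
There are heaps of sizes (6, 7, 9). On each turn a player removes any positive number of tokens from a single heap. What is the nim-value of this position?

8

Nim-sum: 6 XOR 7 XOR 9 = 8.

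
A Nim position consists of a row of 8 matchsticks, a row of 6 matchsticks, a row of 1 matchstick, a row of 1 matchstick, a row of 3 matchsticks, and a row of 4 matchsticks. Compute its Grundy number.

Compute the nim-sum pairwise:
8 ⊕ 6 = 14
14 ⊕ 1 = 15
15 ⊕ 1 = 14
14 ⊕ 3 = 13
13 ⊕ 4 = 9

9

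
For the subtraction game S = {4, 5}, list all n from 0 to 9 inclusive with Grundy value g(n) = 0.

Build the Grundy sequence with g(k) = mex{g(k−s) : s ∈ {4, 5}, s ≤ k}:
g(0) = mex{} = 0
g(1) = mex{} = 0
g(2) = mex{} = 0
g(3) = mex{} = 0
g(4) = mex{0} = 1
g(5) = mex{0} = 1
g(6) = mex{0} = 1
g(7) = mex{0} = 1
g(8) = mex{0,1} = 2
g(9) = mex{1} = 0
The P-positions (g = 0) in 0..9 are 0, 1, 2, 3, 9.

0, 1, 2, 3, 9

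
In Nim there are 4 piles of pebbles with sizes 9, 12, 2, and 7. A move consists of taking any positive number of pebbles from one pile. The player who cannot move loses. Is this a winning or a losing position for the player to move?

Write each in binary and XOR column by column:
  1001  (9)
  1100  (12)
  0010  (2)
  0111  (7)
  ----
  0000  (0)
The nim-sum is 0, so this is a P-position: the player to move is in a losing position under optimal play.

Losing position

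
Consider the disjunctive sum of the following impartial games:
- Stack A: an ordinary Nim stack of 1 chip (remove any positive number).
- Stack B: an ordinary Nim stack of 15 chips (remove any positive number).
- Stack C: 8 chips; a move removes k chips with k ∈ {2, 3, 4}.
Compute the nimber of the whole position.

Stack A is a plain Nim stack of size 1, so its Grundy value is 1.
Stack B is a plain Nim stack of size 15, so its Grundy value is 15.
Grundy values for stack C (subtraction set {2, 3, 4}):
g(0) = mex{} = 0
g(1) = mex{} = 0
g(2) = mex{0} = 1
g(3) = mex{0} = 1
g(4) = mex{0,1} = 2
g(5) = mex{0,1} = 2
g(6) = mex{1,2} = 0
g(7) = mex{1,2} = 0
g(8) = mex{0,2} = 1
So g(8) = 1.
By the Sprague-Grundy theorem, the Grundy value of a sum of independent games is the XOR of the component values.
Combined value = 1 XOR 15 XOR 1 = 15.

15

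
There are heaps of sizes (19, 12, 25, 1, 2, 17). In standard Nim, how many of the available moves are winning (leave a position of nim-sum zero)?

Compute the nim-sum pairwise:
19 XOR 12 = 31
31 XOR 25 = 6
6 XOR 1 = 7
7 XOR 2 = 5
5 XOR 17 = 20
The overall nim-sum is X = 20. A heap of size p has a winning move iff p XOR X < p (reduce it to p XOR X).
  19: 19 XOR 20 = 7 < 19 — winning move (to 7).
  12: 12 XOR 20 = 24 ≥ 12 — no move.
  25: 25 XOR 20 = 13 < 25 — winning move (to 13).
  1: 1 XOR 20 = 21 ≥ 1 — no move.
  2: 2 XOR 20 = 22 ≥ 2 — no move.
  17: 17 XOR 20 = 5 < 17 — winning move (to 5).
That gives 3 winning moves.

3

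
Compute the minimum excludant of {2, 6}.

0 is not in the set, so the mex is 0.

0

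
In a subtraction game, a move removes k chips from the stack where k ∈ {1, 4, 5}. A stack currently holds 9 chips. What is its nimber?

1

Compute g(0), g(1), … for moves {1, 4, 5}:
k:     0  1  2  3  4  5  6  7  8  9
g(k):  0  1  0  1  2  3  2  3  0  1
So g(9) = 1.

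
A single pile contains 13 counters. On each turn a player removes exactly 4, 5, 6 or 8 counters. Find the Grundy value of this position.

0

Compute g(0), g(1), … for moves {4, 5, 6, 8}:
g(0) = mex{} = 0
g(1) = mex{} = 0
g(2) = mex{} = 0
g(3) = mex{} = 0
g(4) = mex{0} = 1
g(5) = mex{0} = 1
g(6) = mex{0} = 1
g(7) = mex{0} = 1
g(8) = mex{0,1} = 2
g(9) = mex{0,1} = 2
g(10) = mex{0,1} = 2
g(11) = mex{0,1} = 2
g(12) = mex{1,2} = 0
g(13) = mex{1,2} = 0
So g(13) = 0.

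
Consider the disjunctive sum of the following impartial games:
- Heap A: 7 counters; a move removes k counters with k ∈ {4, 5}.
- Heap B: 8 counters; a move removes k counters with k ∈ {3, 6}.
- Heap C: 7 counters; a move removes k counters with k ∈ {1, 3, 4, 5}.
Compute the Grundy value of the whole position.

Grundy values for heap A (subtraction set {4, 5}):
k:     0  1  2  3  4  5  6  7
g(k):  0  0  0  0  1  1  1  1
So g(7) = 1.
Grundy values for heap B (subtraction set {3, 6}):
g(0) = mex{} = 0
g(1) = mex{} = 0
g(2) = mex{} = 0
g(3) = mex{0} = 1
g(4) = mex{0} = 1
g(5) = mex{0} = 1
g(6) = mex{0,1} = 2
g(7) = mex{0,1} = 2
g(8) = mex{0,1} = 2
So g(8) = 2.
For heap C, compute g(0), g(1), … with moves {1, 3, 4, 5}:
k:     0  1  2  3  4  5  6  7
g(k):  0  1  0  1  2  3  2  3
So g(7) = 3.
By the Sprague-Grundy theorem, the Grundy value of a sum of independent games is the XOR of the component values.
Combined value = 1 ⊕ 2 ⊕ 3 = 0.

0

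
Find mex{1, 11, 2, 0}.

The values 0, 1, 2 are all present; 3 is the first non-negative integer missing from the set.

3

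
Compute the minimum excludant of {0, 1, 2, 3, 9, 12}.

4

The values 0, 1, 2, 3 are all present; 4 is the first non-negative integer missing from the set.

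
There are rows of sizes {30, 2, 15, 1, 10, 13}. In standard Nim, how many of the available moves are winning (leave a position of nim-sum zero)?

1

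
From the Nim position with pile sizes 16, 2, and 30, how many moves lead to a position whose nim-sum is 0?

Compute the nim-sum pairwise:
16 ⊕ 2 = 18
18 ⊕ 30 = 12
The overall nim-sum is X = 12. A pile of size p has a winning move iff p XOR X < p (reduce it to p XOR X).
  16: 16 XOR 12 = 28 ≥ 16 — no move.
  2: 2 XOR 12 = 14 ≥ 2 — no move.
  30: 30 XOR 12 = 18 < 30 — winning move (to 18).
That gives 1 winning move.

1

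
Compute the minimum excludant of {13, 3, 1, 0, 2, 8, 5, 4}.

The values 0, 1, 2, 3, 4, 5 are all present; 6 is the first non-negative integer missing from the set.

6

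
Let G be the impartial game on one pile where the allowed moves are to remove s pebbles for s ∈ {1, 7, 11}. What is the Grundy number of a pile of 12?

0

Compute g(0), g(1), … for moves {1, 7, 11}:
g(0) = mex{} = 0
g(1) = mex{0} = 1
g(2) = mex{1} = 0
g(3) = mex{0} = 1
g(4) = mex{1} = 0
g(5) = mex{0} = 1
g(6) = mex{1} = 0
g(7) = mex{0} = 1
g(8) = mex{1} = 0
g(9) = mex{0} = 1
g(10) = mex{1} = 0
g(11) = mex{0} = 1
g(12) = mex{1} = 0
So g(12) = 0.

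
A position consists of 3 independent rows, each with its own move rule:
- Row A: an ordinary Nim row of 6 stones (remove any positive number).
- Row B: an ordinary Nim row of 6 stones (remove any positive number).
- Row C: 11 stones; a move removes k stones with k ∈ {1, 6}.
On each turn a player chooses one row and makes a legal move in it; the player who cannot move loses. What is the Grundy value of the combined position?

0

Row A is a plain Nim row of size 6, so its Grundy value is 6.
Row B is a plain Nim row of size 6, so its Grundy value is 6.
For row C, compute g(0), g(1), … with moves {1, 6}:
k:     0  1  2  3  4  5  6  7  8  9 10 11
g(k):  0  1  0  1  0  1  2  0  1  0  1  0
So g(11) = 0.
By the Sprague-Grundy theorem, the Grundy value of a sum of independent games is the XOR of the component values.
Combined value = 6 XOR 6 XOR 0 = 0.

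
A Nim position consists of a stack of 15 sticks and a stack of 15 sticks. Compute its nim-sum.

0

Compute the nim-sum pairwise:
15 ^ 15 = 0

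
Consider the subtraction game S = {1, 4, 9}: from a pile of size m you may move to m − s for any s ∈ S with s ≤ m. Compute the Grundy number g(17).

0

Build the Grundy sequence with g(k) = mex{g(k−s) : s ∈ {1, 4, 9}, s ≤ k}:
k:     0  1  2  3  4  5  6  7  8  9 10 11 12 13 14 15 16 17
g(k):  0  1  0  1  2  0  1  0  1  2  0  1  0  1  2  0  1  0
So g(17) = 0.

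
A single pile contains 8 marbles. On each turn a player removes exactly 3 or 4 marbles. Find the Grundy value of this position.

Compute g(0), g(1), … for moves {3, 4}:
k:     0  1  2  3  4  5  6  7  8
g(k):  0  0  0  1  1  1  2  0  0
So g(8) = 0.

0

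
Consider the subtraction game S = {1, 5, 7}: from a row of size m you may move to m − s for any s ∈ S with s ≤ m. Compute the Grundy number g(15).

Grundy values for subtraction set {1, 5, 7}:
k:     0  1  2  3  4  5  6  7  8  9 10 11 12 13 14 15
g(k):  0  1  0  1  0  1  0  1  0  1  0  1  0  1  0  1
So g(15) = 1.

1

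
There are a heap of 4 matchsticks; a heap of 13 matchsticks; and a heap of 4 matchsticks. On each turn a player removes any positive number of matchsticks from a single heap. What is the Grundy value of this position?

13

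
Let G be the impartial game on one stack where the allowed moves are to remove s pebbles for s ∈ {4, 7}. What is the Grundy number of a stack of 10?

Compute g(0), g(1), … for moves {4, 7}:
g(0) = mex{} = 0
g(1) = mex{} = 0
g(2) = mex{} = 0
g(3) = mex{} = 0
g(4) = mex{0} = 1
g(5) = mex{0} = 1
g(6) = mex{0} = 1
g(7) = mex{0} = 1
g(8) = mex{0,1} = 2
g(9) = mex{0,1} = 2
g(10) = mex{0,1} = 2
So g(10) = 2.

2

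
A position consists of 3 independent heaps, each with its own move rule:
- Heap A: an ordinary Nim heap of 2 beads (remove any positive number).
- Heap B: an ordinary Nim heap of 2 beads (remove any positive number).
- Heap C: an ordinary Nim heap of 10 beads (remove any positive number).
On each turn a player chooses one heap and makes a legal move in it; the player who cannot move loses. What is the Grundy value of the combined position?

Heap A is a plain Nim heap of size 2, so its Grundy value is 2.
Heap B is a plain Nim heap of size 2, so its Grundy value is 2.
Heap C is a plain Nim heap of size 10, so its Grundy value is 10.
The value of a disjunctive sum is the nim-sum of the parts.
Combined value = 2 ⊕ 2 ⊕ 10 = 10.

10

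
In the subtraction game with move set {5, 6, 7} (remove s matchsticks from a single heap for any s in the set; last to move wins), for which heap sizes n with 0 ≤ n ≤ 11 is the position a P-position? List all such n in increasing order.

0, 1, 2, 3, 4

Grundy values for subtraction set {5, 6, 7}:
k:     0  1  2  3  4  5  6  7  8  9 10 11
g(k):  0  0  0  0  0  1  1  1  1  1  2  2
The P-positions (g = 0) in 0..11 are 0, 1, 2, 3, 4.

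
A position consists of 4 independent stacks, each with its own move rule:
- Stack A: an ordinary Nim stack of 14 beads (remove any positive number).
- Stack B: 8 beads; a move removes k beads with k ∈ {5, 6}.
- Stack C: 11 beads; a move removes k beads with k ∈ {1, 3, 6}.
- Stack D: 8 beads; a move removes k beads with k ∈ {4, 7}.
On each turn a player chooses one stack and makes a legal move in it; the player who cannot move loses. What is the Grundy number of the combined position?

Stack A is a plain Nim stack of size 14, so its Grundy value is 14.
For stack B, compute g(0), g(1), … with moves {5, 6}:
g(0) = mex{} = 0
g(1) = mex{} = 0
g(2) = mex{} = 0
g(3) = mex{} = 0
g(4) = mex{} = 0
g(5) = mex{0} = 1
g(6) = mex{0} = 1
g(7) = mex{0} = 1
g(8) = mex{0} = 1
So g(8) = 1.
For stack C, compute g(0), g(1), … with moves {1, 3, 6}:
k:     0  1  2  3  4  5  6  7  8  9 10 11
g(k):  0  1  0  1  0  1  2  3  2  0  1  0
So g(11) = 0.
For stack D, compute g(0), g(1), … with moves {4, 7}:
k:     0  1  2  3  4  5  6  7  8
g(k):  0  0  0  0  1  1  1  1  2
So g(8) = 2.
By the Sprague-Grundy theorem, the Grundy value of a sum of independent games is the XOR of the component values.
Combined value = 14 ⊕ 1 ⊕ 0 ⊕ 2 = 13.

13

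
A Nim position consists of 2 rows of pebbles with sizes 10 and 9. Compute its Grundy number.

Nim-sum: 10 ^ 9 = 3.

3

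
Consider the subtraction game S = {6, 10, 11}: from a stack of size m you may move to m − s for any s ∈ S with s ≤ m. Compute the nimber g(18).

0

Grundy values for subtraction set {6, 10, 11}:
k:     0  1  2  3  4  5  6  7  8  9 10 11 12 13 14 15 16 17 18
g(k):  0  0  0  0  0  0  1  1  1  1  1  1  2  2  2  2  2  0  0
So g(18) = 0.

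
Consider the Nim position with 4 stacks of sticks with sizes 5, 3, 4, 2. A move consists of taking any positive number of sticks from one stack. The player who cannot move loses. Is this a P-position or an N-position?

P-position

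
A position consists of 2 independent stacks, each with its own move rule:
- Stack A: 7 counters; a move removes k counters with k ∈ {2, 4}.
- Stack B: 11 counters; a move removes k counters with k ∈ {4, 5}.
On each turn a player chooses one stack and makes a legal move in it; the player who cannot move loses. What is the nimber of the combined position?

Build the Grundy sequence for stack A with g(k) = mex{g(k−s) : s ∈ {2, 4}, s ≤ k}:
g(0) = mex{} = 0
g(1) = mex{} = 0
g(2) = mex{0} = 1
g(3) = mex{0} = 1
g(4) = mex{0,1} = 2
g(5) = mex{0,1} = 2
g(6) = mex{1,2} = 0
g(7) = mex{1,2} = 0
So g(7) = 0.
Grundy values for stack B (subtraction set {4, 5}):
g(0) = mex{} = 0
g(1) = mex{} = 0
g(2) = mex{} = 0
g(3) = mex{} = 0
g(4) = mex{0} = 1
g(5) = mex{0} = 1
g(6) = mex{0} = 1
g(7) = mex{0} = 1
g(8) = mex{0,1} = 2
g(9) = mex{1} = 0
g(10) = mex{1} = 0
g(11) = mex{1} = 0
So g(11) = 0.
The value of a disjunctive sum is the nim-sum of the parts.
Combined value = 0 ⊕ 0 = 0.

0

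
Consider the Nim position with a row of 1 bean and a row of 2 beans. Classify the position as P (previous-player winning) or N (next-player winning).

N-position

Write each in binary and XOR column by column:
  01  (1)
  10  (2)
  --
  11  (3)
The nim-sum is 3 ≠ 0, so this is an N-position: the player to move can win.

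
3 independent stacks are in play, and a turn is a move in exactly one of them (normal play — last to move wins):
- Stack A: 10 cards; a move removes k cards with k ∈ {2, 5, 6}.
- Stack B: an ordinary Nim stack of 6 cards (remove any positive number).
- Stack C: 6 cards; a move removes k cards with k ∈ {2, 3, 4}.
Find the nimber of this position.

Grundy values for stack A (subtraction set {2, 5, 6}):
k:     0  1  2  3  4  5  6  7  8  9 10
g(k):  0  0  1  1  0  2  1  3  0  2  1
So g(10) = 1.
Stack B is a plain Nim stack of size 6, so its Grundy value is 6.
Build the Grundy sequence for stack C with g(k) = mex{g(k−s) : s ∈ {2, 3, 4}, s ≤ k}:
k:     0  1  2  3  4  5  6
g(k):  0  0  1  1  2  2  0
So g(6) = 0.
The value of a disjunctive sum is the nim-sum of the parts.
Combined value = 1 ⊕ 6 ⊕ 0 = 7.

7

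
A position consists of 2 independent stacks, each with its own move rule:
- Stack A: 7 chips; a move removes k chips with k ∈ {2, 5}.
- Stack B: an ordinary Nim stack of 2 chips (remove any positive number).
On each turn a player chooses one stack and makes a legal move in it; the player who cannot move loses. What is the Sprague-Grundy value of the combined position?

For stack A, compute g(0), g(1), … with moves {2, 5}:
k:     0  1  2  3  4  5  6  7
g(k):  0  0  1  1  0  2  1  0
So g(7) = 0.
Stack B is a plain Nim stack of size 2, so its Grundy value is 2.
By the Sprague-Grundy theorem, the Grundy value of a sum of independent games is the XOR of the component values.
Combined value = 0 ⊕ 2 = 2.

2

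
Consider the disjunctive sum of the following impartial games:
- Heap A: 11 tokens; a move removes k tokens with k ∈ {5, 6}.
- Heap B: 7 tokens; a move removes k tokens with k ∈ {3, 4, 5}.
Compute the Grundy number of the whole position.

Grundy values for heap A (subtraction set {5, 6}):
k:     0  1  2  3  4  5  6  7  8  9 10 11
g(k):  0  0  0  0  0  1  1  1  1  1  2  0
So g(11) = 0.
Build the Grundy sequence for heap B with g(k) = mex{g(k−s) : s ∈ {3, 4, 5}, s ≤ k}:
g(0) = mex{} = 0
g(1) = mex{} = 0
g(2) = mex{} = 0
g(3) = mex{0} = 1
g(4) = mex{0} = 1
g(5) = mex{0} = 1
g(6) = mex{0,1} = 2
g(7) = mex{0,1} = 2
So g(7) = 2.
The value of a disjunctive sum is the nim-sum of the parts.
Combined value = 0 XOR 2 = 2.

2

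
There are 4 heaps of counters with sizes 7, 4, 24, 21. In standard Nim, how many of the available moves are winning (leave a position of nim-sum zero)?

1

Nim-sum: 7 ^ 4 ^ 24 ^ 21 = 14.
The overall nim-sum is X = 14. A heap of size p has a winning move iff p XOR X < p (reduce it to p XOR X).
  7: 7 XOR 14 = 9 ≥ 7 — no move.
  4: 4 XOR 14 = 10 ≥ 4 — no move.
  24: 24 XOR 14 = 22 < 24 — winning move (to 22).
  21: 21 XOR 14 = 27 ≥ 21 — no move.
That gives 1 winning move.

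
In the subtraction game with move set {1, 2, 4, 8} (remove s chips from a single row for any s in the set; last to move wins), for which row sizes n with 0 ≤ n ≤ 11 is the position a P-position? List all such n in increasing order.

0, 3, 6, 9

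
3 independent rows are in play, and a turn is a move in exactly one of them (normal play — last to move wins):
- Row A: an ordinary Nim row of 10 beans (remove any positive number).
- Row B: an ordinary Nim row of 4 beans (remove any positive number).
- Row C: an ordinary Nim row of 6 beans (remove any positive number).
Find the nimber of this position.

8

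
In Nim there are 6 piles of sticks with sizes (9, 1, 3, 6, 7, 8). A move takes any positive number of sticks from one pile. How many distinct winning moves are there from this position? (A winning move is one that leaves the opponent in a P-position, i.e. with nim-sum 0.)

Compute the nim-sum pairwise:
9 ⊕ 1 = 8
8 ⊕ 3 = 11
11 ⊕ 6 = 13
13 ⊕ 7 = 10
10 ⊕ 8 = 2
The overall nim-sum is X = 2. A pile of size p has a winning move iff p XOR X < p (reduce it to p XOR X).
  9: 9 XOR 2 = 11 ≥ 9 — no move.
  1: 1 XOR 2 = 3 ≥ 1 — no move.
  3: 3 XOR 2 = 1 < 3 — winning move (to 1).
  6: 6 XOR 2 = 4 < 6 — winning move (to 4).
  7: 7 XOR 2 = 5 < 7 — winning move (to 5).
  8: 8 XOR 2 = 10 ≥ 8 — no move.
That gives 3 winning moves.

3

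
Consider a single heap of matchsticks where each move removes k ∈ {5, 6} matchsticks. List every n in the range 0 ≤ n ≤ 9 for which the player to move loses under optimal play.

0, 1, 2, 3, 4

Grundy values for subtraction set {5, 6}:
k:     0  1  2  3  4  5  6  7  8  9
g(k):  0  0  0  0  0  1  1  1  1  1
The P-positions (g = 0) in 0..9 are 0, 1, 2, 3, 4.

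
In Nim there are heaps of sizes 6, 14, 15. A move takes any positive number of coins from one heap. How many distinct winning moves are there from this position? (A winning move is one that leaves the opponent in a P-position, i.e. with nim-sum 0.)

3

Nim-sum: 6 XOR 14 XOR 15 = 7.
The overall nim-sum is X = 7. A heap of size p has a winning move iff p XOR X < p (reduce it to p XOR X).
  6: 6 XOR 7 = 1 < 6 — winning move (to 1).
  14: 14 XOR 7 = 9 < 14 — winning move (to 9).
  15: 15 XOR 7 = 8 < 15 — winning move (to 8).
That gives 3 winning moves.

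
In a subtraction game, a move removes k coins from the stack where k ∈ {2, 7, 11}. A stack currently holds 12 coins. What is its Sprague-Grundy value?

1

Build the Grundy sequence with g(k) = mex{g(k−s) : s ∈ {2, 7, 11}, s ≤ k}:
g(0) = mex{} = 0
g(1) = mex{} = 0
g(2) = mex{0} = 1
g(3) = mex{0} = 1
g(4) = mex{1} = 0
g(5) = mex{1} = 0
g(6) = mex{0} = 1
g(7) = mex{0} = 1
g(8) = mex{0,1} = 2
g(9) = mex{1} = 0
g(10) = mex{1,2} = 0
g(11) = mex{0} = 1
g(12) = mex{0} = 1
So g(12) = 1.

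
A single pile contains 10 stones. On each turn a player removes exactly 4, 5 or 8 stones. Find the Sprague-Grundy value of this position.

Compute g(0), g(1), … for moves {4, 5, 8}:
g(0) = mex{} = 0
g(1) = mex{} = 0
g(2) = mex{} = 0
g(3) = mex{} = 0
g(4) = mex{0} = 1
g(5) = mex{0} = 1
g(6) = mex{0} = 1
g(7) = mex{0} = 1
g(8) = mex{0,1} = 2
g(9) = mex{0,1} = 2
g(10) = mex{0,1} = 2
So g(10) = 2.

2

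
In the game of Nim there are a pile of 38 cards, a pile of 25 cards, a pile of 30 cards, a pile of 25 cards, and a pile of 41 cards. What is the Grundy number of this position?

17

Nim-sum: 38 XOR 25 XOR 30 XOR 25 XOR 41 = 17.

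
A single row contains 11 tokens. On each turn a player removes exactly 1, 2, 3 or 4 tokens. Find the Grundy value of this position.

Grundy values for subtraction set {1, 2, 3, 4}:
g(0) = mex{} = 0
g(1) = mex{0} = 1
g(2) = mex{0,1} = 2
g(3) = mex{0,1,2} = 3
g(4) = mex{0,1,2,3} = 4
g(5) = mex{1,2,3,4} = 0
g(6) = mex{0,2,3,4} = 1
g(7) = mex{0,1,3,4} = 2
g(8) = mex{0,1,2,4} = 3
g(9) = mex{0,1,2,3} = 4
g(10) = mex{1,2,3,4} = 0
g(11) = mex{0,2,3,4} = 1
So g(11) = 1.

1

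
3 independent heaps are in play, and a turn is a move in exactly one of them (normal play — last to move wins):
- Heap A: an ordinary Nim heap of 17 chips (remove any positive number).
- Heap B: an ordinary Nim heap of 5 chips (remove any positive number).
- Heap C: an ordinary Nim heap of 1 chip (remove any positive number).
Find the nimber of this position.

Heap A is a plain Nim heap of size 17, so its Grundy value is 17.
Heap B is a plain Nim heap of size 5, so its Grundy value is 5.
Heap C is a plain Nim heap of size 1, so its Grundy value is 1.
By the Sprague-Grundy theorem, the Grundy value of a sum of independent games is the XOR of the component values.
Combined value = 17 XOR 5 XOR 1 = 21.

21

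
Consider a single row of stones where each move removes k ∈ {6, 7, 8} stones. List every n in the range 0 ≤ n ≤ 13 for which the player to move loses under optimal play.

Compute g(0), g(1), … for moves {6, 7, 8}:
g(0) = mex{} = 0
g(1) = mex{} = 0
g(2) = mex{} = 0
g(3) = mex{} = 0
g(4) = mex{} = 0
g(5) = mex{} = 0
g(6) = mex{0} = 1
g(7) = mex{0} = 1
g(8) = mex{0} = 1
g(9) = mex{0} = 1
g(10) = mex{0} = 1
g(11) = mex{0} = 1
g(12) = mex{0,1} = 2
g(13) = mex{0,1} = 2
The P-positions (g = 0) in 0..13 are 0, 1, 2, 3, 4, 5.

0, 1, 2, 3, 4, 5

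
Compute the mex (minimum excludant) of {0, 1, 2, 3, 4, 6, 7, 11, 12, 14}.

5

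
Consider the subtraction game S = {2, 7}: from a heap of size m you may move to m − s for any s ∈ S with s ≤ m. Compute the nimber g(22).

0

Grundy values for subtraction set {2, 7}:
k:     0  1  2  3  4  5  6  7  8  9 10 11 12 13 14 15 16 17 18 19 20 21 22
g(k):  0  0  1  1  0  0  1  1  2  0  0  1  1  0  0  1  1  2  0  0  1  1  0
So g(22) = 0.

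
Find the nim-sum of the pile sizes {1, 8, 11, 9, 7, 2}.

14

Nim-sum: 1 XOR 8 XOR 11 XOR 9 XOR 7 XOR 2 = 14.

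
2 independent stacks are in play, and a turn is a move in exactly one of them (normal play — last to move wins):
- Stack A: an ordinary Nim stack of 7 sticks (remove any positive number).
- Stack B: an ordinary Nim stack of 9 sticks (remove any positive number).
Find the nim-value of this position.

14

Stack A is a plain Nim stack of size 7, so its Grundy value is 7.
Stack B is a plain Nim stack of size 9, so its Grundy value is 9.
The value of a disjunctive sum is the nim-sum of the parts.
Combined value = 7 XOR 9 = 14.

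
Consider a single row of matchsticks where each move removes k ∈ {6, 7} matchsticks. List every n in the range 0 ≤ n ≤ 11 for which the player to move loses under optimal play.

0, 1, 2, 3, 4, 5

Build the Grundy sequence with g(k) = mex{g(k−s) : s ∈ {6, 7}, s ≤ k}:
g(0) = mex{} = 0
g(1) = mex{} = 0
g(2) = mex{} = 0
g(3) = mex{} = 0
g(4) = mex{} = 0
g(5) = mex{} = 0
g(6) = mex{0} = 1
g(7) = mex{0} = 1
g(8) = mex{0} = 1
g(9) = mex{0} = 1
g(10) = mex{0} = 1
g(11) = mex{0} = 1
The P-positions (g = 0) in 0..11 are 0, 1, 2, 3, 4, 5.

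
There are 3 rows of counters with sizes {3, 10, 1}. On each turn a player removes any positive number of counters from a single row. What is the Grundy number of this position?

8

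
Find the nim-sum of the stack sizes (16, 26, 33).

Write each in binary and XOR column by column:
  010000  (16)
  011010  (26)
  100001  (33)
  ------
  101011  (43)

43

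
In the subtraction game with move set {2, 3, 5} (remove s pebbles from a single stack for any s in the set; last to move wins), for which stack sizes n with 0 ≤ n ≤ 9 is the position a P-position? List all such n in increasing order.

0, 1, 7, 8

Grundy values for subtraction set {2, 3, 5}:
k:     0  1  2  3  4  5  6  7  8  9
g(k):  0  0  1  1  2  2  3  0  0  1
The P-positions (g = 0) in 0..9 are 0, 1, 7, 8.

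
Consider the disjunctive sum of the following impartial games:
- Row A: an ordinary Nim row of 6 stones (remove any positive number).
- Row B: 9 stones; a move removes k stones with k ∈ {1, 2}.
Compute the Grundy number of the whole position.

6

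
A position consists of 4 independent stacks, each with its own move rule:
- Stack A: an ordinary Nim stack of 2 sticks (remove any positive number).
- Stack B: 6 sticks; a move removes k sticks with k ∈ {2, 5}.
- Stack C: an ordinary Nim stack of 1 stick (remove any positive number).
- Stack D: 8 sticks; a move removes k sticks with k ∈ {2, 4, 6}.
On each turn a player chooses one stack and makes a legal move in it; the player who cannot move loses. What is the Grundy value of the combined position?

2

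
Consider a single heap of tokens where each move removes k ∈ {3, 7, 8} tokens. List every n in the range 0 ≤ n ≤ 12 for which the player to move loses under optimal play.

0, 1, 2, 6, 11, 12

Compute g(0), g(1), … for moves {3, 7, 8}:
k:     0  1  2  3  4  5  6  7  8  9 10 11 12
g(k):  0  0  0  1  1  1  0  2  2  1  3  0  0
The P-positions (g = 0) in 0..12 are 0, 1, 2, 6, 11, 12.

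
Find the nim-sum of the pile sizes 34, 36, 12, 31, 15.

26

In binary:
  100010  (34)
  100100  (36)
  001100  (12)
  011111  (31)
  001111  (15)
  ------
  011010  (26)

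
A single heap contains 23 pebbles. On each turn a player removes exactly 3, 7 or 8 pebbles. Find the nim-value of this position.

2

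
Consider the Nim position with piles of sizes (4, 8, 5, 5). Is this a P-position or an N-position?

N-position

Nim-sum: 4 ^ 8 ^ 5 ^ 5 = 12.
The nim-sum is 12 ≠ 0, so this is an N-position: the player to move can win.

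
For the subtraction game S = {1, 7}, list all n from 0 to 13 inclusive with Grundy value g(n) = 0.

0, 2, 4, 6, 8, 10, 12

Build the Grundy sequence with g(k) = mex{g(k−s) : s ∈ {1, 7}, s ≤ k}:
k:     0  1  2  3  4  5  6  7  8  9 10 11 12 13
g(k):  0  1  0  1  0  1  0  1  0  1  0  1  0  1
The P-positions (g = 0) in 0..13 are 0, 2, 4, 6, 8, 10, 12.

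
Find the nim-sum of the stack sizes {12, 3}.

15

Bitwise XOR of the heap sizes:
  1100  (12)
  0011  (3)
  ----
  1111  (15)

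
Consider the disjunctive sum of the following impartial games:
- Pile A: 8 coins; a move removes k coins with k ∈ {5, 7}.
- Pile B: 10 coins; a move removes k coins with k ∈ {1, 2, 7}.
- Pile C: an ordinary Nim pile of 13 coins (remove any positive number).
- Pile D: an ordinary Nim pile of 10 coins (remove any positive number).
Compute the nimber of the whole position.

7

For pile A, compute g(0), g(1), … with moves {5, 7}:
k:     0  1  2  3  4  5  6  7  8
g(k):  0  0  0  0  0  1  1  1  1
So g(8) = 1.
Build the Grundy sequence for pile B with g(k) = mex{g(k−s) : s ∈ {1, 2, 7}, s ≤ k}:
k:     0  1  2  3  4  5  6  7  8  9 10
g(k):  0  1  2  0  1  2  0  1  2  0  1
So g(10) = 1.
Pile C is a plain Nim pile of size 13, so its Grundy value is 13.
Pile D is a plain Nim pile of size 10, so its Grundy value is 10.
The value of a disjunctive sum is the nim-sum of the parts.
Combined value = 1 ⊕ 1 ⊕ 13 ⊕ 10 = 7.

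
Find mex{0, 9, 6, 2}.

0 is in the set but 1 is not, so the mex is 1.

1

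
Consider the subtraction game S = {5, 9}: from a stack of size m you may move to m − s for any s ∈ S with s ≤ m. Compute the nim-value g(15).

0

Build the Grundy sequence with g(k) = mex{g(k−s) : s ∈ {5, 9}, s ≤ k}:
k:     0  1  2  3  4  5  6  7  8  9 10 11 12 13 14 15
g(k):  0  0  0  0  0  1  1  1  1  1  2  2  2  2  0  0
So g(15) = 0.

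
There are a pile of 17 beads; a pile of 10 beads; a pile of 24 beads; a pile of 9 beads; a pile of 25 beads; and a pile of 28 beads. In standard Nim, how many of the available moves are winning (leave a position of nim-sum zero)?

5

Write each in binary and XOR column by column:
  10001  (17)
  01010  (10)
  11000  (24)
  01001  (9)
  11001  (25)
  11100  (28)
  -----
  01111  (15)
The overall nim-sum is X = 15. A pile of size p has a winning move iff p XOR X < p (reduce it to p XOR X).
  17: 17 XOR 15 = 30 ≥ 17 — no move.
  10: 10 XOR 15 = 5 < 10 — winning move (to 5).
  24: 24 XOR 15 = 23 < 24 — winning move (to 23).
  9: 9 XOR 15 = 6 < 9 — winning move (to 6).
  25: 25 XOR 15 = 22 < 25 — winning move (to 22).
  28: 28 XOR 15 = 19 < 28 — winning move (to 19).
That gives 5 winning moves.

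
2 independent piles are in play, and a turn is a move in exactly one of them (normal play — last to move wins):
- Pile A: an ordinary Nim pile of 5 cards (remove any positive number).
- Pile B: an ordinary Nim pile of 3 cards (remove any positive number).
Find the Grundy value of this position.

Pile A is a plain Nim pile of size 5, so its Grundy value is 5.
Pile B is a plain Nim pile of size 3, so its Grundy value is 3.
By the Sprague-Grundy theorem, the Grundy value of a sum of independent games is the XOR of the component values.
Combined value = 5 ⊕ 3 = 6.

6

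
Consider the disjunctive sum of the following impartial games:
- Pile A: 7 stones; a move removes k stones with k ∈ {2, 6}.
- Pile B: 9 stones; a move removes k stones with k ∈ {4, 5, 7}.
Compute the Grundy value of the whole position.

3

Build the Grundy sequence for pile A with g(k) = mex{g(k−s) : s ∈ {2, 6}, s ≤ k}:
g(0) = mex{} = 0
g(1) = mex{} = 0
g(2) = mex{0} = 1
g(3) = mex{0} = 1
g(4) = mex{1} = 0
g(5) = mex{1} = 0
g(6) = mex{0} = 1
g(7) = mex{0} = 1
So g(7) = 1.
Grundy values for pile B (subtraction set {4, 5, 7}):
g(0) = mex{} = 0
g(1) = mex{} = 0
g(2) = mex{} = 0
g(3) = mex{} = 0
g(4) = mex{0} = 1
g(5) = mex{0} = 1
g(6) = mex{0} = 1
g(7) = mex{0} = 1
g(8) = mex{0,1} = 2
g(9) = mex{0,1} = 2
So g(9) = 2.
The value of a disjunctive sum is the nim-sum of the parts.
Combined value = 1 XOR 2 = 3.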